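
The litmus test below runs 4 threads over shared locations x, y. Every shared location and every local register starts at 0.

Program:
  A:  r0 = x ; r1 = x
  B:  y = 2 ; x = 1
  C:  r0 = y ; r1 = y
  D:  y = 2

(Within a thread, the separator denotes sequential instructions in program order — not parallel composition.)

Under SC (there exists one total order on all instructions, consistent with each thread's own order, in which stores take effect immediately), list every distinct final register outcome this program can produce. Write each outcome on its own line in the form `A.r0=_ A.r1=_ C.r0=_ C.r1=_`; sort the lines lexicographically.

A.r0=0 A.r1=0 C.r0=0 C.r1=0
A.r0=0 A.r1=0 C.r0=0 C.r1=2
A.r0=0 A.r1=0 C.r0=2 C.r1=2
A.r0=0 A.r1=1 C.r0=0 C.r1=0
A.r0=0 A.r1=1 C.r0=0 C.r1=2
A.r0=0 A.r1=1 C.r0=2 C.r1=2
A.r0=1 A.r1=1 C.r0=0 C.r1=0
A.r0=1 A.r1=1 C.r0=0 C.r1=2
A.r0=1 A.r1=1 C.r0=2 C.r1=2

outcome vector order: (A.r0,A.r1,C.r0,C.r1)
|SC outcomes| = 9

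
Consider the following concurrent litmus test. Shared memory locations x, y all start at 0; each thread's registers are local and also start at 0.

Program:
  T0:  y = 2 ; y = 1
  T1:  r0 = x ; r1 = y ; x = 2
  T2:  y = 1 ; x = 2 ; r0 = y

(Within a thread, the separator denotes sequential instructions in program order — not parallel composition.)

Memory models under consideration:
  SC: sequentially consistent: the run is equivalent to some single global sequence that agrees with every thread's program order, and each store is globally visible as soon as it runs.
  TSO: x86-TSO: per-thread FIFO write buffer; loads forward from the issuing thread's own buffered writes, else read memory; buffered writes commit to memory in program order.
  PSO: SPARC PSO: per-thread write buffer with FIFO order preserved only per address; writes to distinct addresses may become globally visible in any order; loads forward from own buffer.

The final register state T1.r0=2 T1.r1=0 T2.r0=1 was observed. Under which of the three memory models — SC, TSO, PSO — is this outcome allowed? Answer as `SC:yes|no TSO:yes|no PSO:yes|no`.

outcome vector order: (T1.r0,T1.r1,T2.r0)
SC (10): (0,0,1) (0,0,2) (0,1,1) (0,1,2) (0,2,1) (0,2,2) (2,1,1) (2,1,2) (2,2,1) (2,2,2)
TSO (10): (0,0,1) (0,0,2) (0,1,1) (0,1,2) (0,2,1) (0,2,2) (2,1,1) (2,1,2) (2,2,1) (2,2,2)
PSO (12): (0,0,1) (0,0,2) (0,1,1) (0,1,2) (0,2,1) (0,2,2) (2,0,1) (2,0,2) (2,1,1) (2,1,2) (2,2,1) (2,2,2)
target (2,0,1) ∈ {PSO}

SC:no TSO:no PSO:yes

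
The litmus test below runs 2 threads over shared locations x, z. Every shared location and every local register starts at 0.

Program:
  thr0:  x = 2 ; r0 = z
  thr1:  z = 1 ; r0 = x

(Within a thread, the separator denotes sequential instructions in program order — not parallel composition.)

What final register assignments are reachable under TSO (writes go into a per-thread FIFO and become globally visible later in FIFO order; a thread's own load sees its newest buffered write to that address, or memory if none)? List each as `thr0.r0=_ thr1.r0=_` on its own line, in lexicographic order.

outcome vector order: (thr0.r0,thr1.r0)
|TSO outcomes| = 4

thr0.r0=0 thr1.r0=0
thr0.r0=0 thr1.r0=2
thr0.r0=1 thr1.r0=0
thr0.r0=1 thr1.r0=2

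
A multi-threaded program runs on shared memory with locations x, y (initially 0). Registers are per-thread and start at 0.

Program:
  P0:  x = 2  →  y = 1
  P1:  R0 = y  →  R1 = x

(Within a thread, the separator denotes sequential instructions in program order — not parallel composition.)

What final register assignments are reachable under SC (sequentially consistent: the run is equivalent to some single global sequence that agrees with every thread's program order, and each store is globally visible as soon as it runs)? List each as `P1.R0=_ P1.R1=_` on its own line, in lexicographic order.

outcome vector order: (P1.R0,P1.R1)
|SC outcomes| = 3

P1.R0=0 P1.R1=0
P1.R0=0 P1.R1=2
P1.R0=1 P1.R1=2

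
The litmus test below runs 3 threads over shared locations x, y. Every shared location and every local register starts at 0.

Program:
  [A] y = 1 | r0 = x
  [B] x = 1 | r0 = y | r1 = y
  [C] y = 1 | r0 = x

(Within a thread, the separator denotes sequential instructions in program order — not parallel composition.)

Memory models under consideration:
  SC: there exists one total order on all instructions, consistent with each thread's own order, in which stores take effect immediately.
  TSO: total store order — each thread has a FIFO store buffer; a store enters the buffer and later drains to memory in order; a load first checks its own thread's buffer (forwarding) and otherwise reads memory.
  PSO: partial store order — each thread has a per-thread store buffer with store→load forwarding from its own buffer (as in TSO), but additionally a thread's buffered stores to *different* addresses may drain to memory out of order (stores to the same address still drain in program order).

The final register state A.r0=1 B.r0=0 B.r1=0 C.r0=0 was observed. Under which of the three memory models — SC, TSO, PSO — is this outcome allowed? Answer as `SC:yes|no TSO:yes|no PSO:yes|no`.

outcome vector order: (A.r0,B.r0,B.r1,C.r0)
under SC → 0110; 0111; 1001; 1011; 1110; 1111
under TSO → 0000; 0001; 0010; 0011; 0110; 0111; 1000; 1001; 1010; 1011; 1110; 1111
under PSO → 0000; 0001; 0010; 0011; 0110; 0111; 1000; 1001; 1010; 1011; 1110; 1111
target 1000 ∈ {TSO,PSO}

SC:no TSO:yes PSO:yes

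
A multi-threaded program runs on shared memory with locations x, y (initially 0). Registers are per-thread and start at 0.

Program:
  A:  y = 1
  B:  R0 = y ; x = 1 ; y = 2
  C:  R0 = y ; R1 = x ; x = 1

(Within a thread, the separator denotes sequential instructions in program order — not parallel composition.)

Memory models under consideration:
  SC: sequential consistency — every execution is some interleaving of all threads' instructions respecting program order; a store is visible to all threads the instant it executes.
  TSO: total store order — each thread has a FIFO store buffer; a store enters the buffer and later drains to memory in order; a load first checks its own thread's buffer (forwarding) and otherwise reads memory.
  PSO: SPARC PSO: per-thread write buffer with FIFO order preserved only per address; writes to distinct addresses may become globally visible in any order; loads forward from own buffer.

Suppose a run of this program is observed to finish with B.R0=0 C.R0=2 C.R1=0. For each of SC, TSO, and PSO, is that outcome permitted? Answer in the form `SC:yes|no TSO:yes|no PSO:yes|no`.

outcome vector order: (B.R0,C.R0,C.R1)
SC (10): <0 0 0> <0 0 1> <0 1 0> <0 1 1> <0 2 1> <1 0 0> <1 0 1> <1 1 0> <1 1 1> <1 2 1>
TSO (10): <0 0 0> <0 0 1> <0 1 0> <0 1 1> <0 2 1> <1 0 0> <1 0 1> <1 1 0> <1 1 1> <1 2 1>
PSO (12): <0 0 0> <0 0 1> <0 1 0> <0 1 1> <0 2 0> <0 2 1> <1 0 0> <1 0 1> <1 1 0> <1 1 1> <1 2 0> <1 2 1>
target <0 2 0> ∈ {PSO}

SC:no TSO:no PSO:yes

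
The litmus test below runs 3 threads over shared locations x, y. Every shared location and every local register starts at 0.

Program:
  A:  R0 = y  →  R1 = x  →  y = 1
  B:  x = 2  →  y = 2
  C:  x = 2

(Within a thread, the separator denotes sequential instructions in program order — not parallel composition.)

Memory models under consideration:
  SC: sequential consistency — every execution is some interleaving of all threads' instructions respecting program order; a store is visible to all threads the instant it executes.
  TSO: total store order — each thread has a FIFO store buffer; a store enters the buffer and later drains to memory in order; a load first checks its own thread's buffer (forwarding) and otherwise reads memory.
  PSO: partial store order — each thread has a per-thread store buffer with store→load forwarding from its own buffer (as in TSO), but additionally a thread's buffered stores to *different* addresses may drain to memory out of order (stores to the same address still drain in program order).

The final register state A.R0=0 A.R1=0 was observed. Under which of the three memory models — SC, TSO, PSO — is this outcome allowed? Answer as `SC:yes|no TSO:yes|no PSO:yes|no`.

SC:yes TSO:yes PSO:yes

outcome vector order: (A.R0,A.R1)
SC (3): <0 0>, <0 2>, <2 2>
TSO (3): <0 0>, <0 2>, <2 2>
PSO (4): <0 0>, <0 2>, <2 0>, <2 2>
target <0 0> ∈ {SC,TSO,PSO}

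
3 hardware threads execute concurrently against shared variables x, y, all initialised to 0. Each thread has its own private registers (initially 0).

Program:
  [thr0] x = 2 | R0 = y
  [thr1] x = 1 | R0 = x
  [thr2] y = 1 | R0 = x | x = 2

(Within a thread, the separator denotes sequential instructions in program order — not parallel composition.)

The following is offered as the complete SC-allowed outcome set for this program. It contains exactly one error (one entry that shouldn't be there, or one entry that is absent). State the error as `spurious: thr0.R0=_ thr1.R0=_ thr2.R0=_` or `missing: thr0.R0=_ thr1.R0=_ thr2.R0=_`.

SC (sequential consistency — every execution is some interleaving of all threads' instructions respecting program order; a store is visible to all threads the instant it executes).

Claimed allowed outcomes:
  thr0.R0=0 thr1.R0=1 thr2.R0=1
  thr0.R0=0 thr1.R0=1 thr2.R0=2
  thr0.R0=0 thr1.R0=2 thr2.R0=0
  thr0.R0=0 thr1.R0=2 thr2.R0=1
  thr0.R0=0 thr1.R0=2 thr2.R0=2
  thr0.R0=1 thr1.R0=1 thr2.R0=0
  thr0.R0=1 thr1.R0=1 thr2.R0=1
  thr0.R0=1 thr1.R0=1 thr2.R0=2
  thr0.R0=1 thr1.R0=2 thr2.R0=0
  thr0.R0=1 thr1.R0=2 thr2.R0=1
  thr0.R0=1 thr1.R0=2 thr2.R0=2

spurious: thr0.R0=0 thr1.R0=2 thr2.R0=0

outcome vector order: (thr0.R0,thr1.R0,thr2.R0)
SC (10): 0/1/1 0/1/2 0/2/1 0/2/2 1/1/0 1/1/1 1/1/2 1/2/0 1/2/1 1/2/2
claimed∖SC = {0/2/0}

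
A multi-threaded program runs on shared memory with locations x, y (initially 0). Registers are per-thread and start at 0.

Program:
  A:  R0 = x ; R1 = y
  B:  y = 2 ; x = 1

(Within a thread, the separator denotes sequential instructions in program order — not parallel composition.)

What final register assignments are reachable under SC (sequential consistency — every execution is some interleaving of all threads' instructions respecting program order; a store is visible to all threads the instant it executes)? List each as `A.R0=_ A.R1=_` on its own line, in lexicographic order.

A.R0=0 A.R1=0
A.R0=0 A.R1=2
A.R0=1 A.R1=2

outcome vector order: (A.R0,A.R1)
|SC outcomes| = 3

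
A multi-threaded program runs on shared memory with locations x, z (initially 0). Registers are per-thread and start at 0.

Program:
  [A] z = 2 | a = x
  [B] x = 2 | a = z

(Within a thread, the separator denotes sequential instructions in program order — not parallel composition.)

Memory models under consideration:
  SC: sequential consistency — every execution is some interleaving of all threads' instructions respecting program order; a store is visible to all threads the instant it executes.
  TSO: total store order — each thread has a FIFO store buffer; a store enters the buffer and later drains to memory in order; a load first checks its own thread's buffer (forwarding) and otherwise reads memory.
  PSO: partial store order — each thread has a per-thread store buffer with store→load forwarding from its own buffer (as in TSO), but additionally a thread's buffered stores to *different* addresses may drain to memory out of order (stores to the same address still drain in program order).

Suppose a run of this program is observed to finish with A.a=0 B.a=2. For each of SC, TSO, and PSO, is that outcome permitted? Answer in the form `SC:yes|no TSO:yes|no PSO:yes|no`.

outcome vector order: (A.a,B.a)
under SC → 02, 20, 22
under TSO → 00, 02, 20, 22
under PSO → 00, 02, 20, 22
target 02 ∈ {SC,TSO,PSO}

SC:yes TSO:yes PSO:yes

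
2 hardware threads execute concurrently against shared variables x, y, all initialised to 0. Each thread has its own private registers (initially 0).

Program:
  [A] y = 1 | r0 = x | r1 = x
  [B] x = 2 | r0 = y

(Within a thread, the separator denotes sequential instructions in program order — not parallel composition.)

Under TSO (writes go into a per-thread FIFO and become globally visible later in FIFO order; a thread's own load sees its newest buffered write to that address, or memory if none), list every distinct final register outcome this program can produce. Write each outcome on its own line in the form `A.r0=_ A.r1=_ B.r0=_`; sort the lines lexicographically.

outcome vector order: (A.r0,A.r1,B.r0)
|TSO outcomes| = 6

A.r0=0 A.r1=0 B.r0=0
A.r0=0 A.r1=0 B.r0=1
A.r0=0 A.r1=2 B.r0=0
A.r0=0 A.r1=2 B.r0=1
A.r0=2 A.r1=2 B.r0=0
A.r0=2 A.r1=2 B.r0=1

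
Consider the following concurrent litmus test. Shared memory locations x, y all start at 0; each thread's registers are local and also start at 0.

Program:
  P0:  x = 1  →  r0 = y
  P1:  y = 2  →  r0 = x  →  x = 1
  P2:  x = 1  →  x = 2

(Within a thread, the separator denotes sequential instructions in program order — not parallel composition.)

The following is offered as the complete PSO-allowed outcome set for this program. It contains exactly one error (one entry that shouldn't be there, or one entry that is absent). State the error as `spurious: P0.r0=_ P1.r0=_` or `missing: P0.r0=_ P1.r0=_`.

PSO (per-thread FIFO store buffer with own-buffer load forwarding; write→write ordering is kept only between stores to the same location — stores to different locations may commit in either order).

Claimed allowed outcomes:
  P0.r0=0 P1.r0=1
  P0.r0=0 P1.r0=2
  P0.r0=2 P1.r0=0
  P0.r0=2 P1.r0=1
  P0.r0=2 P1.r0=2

missing: P0.r0=0 P1.r0=0

outcome vector order: (P0.r0,P1.r0)
PSO (6): <0 0> <0 1> <0 2> <2 0> <2 1> <2 2>
PSO∖claimed = {<0 0>}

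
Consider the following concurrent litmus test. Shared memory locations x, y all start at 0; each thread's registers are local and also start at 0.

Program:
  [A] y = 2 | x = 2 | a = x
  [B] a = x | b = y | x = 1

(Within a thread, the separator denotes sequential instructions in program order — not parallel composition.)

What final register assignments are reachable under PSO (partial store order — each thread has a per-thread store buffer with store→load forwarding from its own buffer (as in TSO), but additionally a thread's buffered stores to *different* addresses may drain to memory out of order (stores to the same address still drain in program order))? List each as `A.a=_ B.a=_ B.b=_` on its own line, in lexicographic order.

outcome vector order: (A.a,B.a,B.b)
|PSO outcomes| = 8

A.a=1 B.a=0 B.b=0
A.a=1 B.a=0 B.b=2
A.a=1 B.a=2 B.b=0
A.a=1 B.a=2 B.b=2
A.a=2 B.a=0 B.b=0
A.a=2 B.a=0 B.b=2
A.a=2 B.a=2 B.b=0
A.a=2 B.a=2 B.b=2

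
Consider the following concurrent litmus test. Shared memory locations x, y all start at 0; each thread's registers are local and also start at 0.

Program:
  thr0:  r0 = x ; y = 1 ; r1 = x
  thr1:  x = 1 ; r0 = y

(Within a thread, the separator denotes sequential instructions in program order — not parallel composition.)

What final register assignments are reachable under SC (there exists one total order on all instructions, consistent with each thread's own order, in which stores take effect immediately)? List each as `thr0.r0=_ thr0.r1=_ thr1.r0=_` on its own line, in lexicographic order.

thr0.r0=0 thr0.r1=0 thr1.r0=1
thr0.r0=0 thr0.r1=1 thr1.r0=0
thr0.r0=0 thr0.r1=1 thr1.r0=1
thr0.r0=1 thr0.r1=1 thr1.r0=0
thr0.r0=1 thr0.r1=1 thr1.r0=1

outcome vector order: (thr0.r0,thr0.r1,thr1.r0)
|SC outcomes| = 5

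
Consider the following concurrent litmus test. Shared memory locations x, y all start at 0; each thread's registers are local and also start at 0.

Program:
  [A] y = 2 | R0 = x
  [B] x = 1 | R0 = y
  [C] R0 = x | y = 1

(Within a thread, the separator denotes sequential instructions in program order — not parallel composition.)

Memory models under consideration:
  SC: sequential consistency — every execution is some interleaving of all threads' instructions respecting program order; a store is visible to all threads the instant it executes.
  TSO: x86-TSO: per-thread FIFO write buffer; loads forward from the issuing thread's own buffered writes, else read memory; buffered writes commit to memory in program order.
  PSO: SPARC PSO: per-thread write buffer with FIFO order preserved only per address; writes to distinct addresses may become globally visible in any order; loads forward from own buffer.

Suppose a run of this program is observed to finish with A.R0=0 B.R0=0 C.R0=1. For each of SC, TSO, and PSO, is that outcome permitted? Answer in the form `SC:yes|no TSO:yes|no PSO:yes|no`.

SC:no TSO:yes PSO:yes

outcome vector order: (A.R0,B.R0,C.R0)
[SC] allowed = {(0,1,0), (0,1,1), (0,2,0), (0,2,1), (1,0,0), (1,0,1), (1,1,0), (1,1,1), (1,2,0), (1,2,1)}
[TSO] allowed = {(0,0,0), (0,0,1), (0,1,0), (0,1,1), (0,2,0), (0,2,1), (1,0,0), (1,0,1), (1,1,0), (1,1,1), (1,2,0), (1,2,1)}
[PSO] allowed = {(0,0,0), (0,0,1), (0,1,0), (0,1,1), (0,2,0), (0,2,1), (1,0,0), (1,0,1), (1,1,0), (1,1,1), (1,2,0), (1,2,1)}
target (0,0,1) ∈ {TSO,PSO}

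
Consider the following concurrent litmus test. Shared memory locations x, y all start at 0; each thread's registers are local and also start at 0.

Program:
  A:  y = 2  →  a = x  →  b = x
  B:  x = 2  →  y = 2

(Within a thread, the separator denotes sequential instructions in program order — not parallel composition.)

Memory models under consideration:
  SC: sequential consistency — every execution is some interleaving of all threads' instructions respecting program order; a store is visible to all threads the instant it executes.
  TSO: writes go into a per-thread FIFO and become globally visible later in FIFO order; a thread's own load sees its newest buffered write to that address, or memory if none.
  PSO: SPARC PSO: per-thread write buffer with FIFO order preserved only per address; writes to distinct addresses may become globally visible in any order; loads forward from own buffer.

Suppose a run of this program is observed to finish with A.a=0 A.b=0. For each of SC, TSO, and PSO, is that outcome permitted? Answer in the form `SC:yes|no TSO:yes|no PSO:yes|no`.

outcome vector order: (A.a,A.b)
SC (3): <0 0>; <0 2>; <2 2>
TSO (3): <0 0>; <0 2>; <2 2>
PSO (3): <0 0>; <0 2>; <2 2>
target <0 0> ∈ {SC,TSO,PSO}

SC:yes TSO:yes PSO:yes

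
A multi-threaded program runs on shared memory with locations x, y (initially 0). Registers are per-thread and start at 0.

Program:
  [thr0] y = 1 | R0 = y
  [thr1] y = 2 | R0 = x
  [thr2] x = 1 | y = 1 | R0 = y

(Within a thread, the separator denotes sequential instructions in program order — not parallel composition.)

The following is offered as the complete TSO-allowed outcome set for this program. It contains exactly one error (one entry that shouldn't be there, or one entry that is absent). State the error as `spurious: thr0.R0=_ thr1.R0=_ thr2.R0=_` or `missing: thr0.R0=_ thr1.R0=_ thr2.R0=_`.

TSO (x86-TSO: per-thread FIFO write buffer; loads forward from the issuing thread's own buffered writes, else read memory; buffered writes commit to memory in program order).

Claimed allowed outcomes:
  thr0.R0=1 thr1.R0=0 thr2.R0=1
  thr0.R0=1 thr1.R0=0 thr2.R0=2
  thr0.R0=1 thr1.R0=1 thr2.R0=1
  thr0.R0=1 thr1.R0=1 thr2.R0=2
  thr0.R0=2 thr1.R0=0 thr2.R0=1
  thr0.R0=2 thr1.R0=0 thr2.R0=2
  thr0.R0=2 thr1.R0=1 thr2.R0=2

outcome vector order: (thr0.R0,thr1.R0,thr2.R0)
[TSO] allowed = {1/0/1; 1/0/2; 1/1/1; 1/1/2; 2/0/1; 2/0/2; 2/1/1; 2/1/2}
TSO∖claimed = {2/1/1}

missing: thr0.R0=2 thr1.R0=1 thr2.R0=1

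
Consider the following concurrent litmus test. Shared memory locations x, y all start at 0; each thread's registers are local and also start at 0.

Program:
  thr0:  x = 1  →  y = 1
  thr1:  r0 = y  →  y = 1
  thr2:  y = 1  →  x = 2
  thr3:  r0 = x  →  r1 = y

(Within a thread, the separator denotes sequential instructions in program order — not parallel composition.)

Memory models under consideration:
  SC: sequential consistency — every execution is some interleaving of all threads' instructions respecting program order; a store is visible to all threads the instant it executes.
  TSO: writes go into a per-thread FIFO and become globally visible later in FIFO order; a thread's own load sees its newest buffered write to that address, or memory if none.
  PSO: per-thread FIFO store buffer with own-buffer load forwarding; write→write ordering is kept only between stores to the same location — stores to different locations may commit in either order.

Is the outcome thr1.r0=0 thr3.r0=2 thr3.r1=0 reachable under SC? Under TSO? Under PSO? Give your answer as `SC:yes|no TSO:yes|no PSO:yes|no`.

outcome vector order: (thr1.r0,thr3.r0,thr3.r1)
under SC → <0 0 0>, <0 0 1>, <0 1 0>, <0 1 1>, <0 2 1>, <1 0 0>, <1 0 1>, <1 1 0>, <1 1 1>, <1 2 1>
under TSO → <0 0 0>, <0 0 1>, <0 1 0>, <0 1 1>, <0 2 1>, <1 0 0>, <1 0 1>, <1 1 0>, <1 1 1>, <1 2 1>
under PSO → <0 0 0>, <0 0 1>, <0 1 0>, <0 1 1>, <0 2 0>, <0 2 1>, <1 0 0>, <1 0 1>, <1 1 0>, <1 1 1>, <1 2 0>, <1 2 1>
target <0 2 0> ∈ {PSO}

SC:no TSO:no PSO:yes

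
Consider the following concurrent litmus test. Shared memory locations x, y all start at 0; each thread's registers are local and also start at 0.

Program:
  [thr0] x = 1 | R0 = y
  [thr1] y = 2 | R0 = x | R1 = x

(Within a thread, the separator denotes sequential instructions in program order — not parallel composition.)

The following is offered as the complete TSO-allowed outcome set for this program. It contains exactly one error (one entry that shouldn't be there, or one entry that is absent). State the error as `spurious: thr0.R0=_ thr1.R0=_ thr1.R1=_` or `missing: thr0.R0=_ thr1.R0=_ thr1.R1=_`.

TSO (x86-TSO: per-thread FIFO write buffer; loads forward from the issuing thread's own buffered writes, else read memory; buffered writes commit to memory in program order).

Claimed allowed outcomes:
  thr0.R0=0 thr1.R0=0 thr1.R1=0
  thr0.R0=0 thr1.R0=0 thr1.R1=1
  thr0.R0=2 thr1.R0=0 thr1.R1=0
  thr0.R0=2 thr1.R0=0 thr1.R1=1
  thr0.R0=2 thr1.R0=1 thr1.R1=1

missing: thr0.R0=0 thr1.R0=1 thr1.R1=1

outcome vector order: (thr0.R0,thr1.R0,thr1.R1)
TSO (6): 0/0/0 0/0/1 0/1/1 2/0/0 2/0/1 2/1/1
TSO∖claimed = {0/1/1}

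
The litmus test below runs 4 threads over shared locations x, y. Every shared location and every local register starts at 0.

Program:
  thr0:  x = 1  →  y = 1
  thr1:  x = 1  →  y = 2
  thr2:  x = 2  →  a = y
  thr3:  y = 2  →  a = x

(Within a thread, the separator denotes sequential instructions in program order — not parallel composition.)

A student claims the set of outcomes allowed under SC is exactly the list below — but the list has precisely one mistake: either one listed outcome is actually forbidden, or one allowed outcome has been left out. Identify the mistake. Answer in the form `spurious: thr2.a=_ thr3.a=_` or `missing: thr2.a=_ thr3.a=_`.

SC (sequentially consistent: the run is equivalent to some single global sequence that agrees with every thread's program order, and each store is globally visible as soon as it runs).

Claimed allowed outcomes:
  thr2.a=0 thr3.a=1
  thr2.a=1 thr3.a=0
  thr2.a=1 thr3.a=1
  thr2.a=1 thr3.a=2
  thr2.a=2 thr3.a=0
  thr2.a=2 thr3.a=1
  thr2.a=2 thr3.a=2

outcome vector order: (thr2.a,thr3.a)
SC (8): 01; 02; 10; 11; 12; 20; 21; 22
SC∖claimed = {02}

missing: thr2.a=0 thr3.a=2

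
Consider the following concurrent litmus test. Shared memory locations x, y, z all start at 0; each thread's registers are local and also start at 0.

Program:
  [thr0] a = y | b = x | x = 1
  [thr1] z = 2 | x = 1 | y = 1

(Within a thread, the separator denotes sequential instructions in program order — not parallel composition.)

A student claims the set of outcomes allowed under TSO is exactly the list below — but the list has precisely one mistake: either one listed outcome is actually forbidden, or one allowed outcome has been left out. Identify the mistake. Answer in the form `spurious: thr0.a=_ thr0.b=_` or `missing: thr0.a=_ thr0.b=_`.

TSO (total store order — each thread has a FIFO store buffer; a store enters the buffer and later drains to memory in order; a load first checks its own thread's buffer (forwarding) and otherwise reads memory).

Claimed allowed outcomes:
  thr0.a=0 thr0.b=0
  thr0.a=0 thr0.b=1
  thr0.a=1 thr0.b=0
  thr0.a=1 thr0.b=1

outcome vector order: (thr0.a,thr0.b)
under TSO → 00 01 11
claimed∖TSO = {10}

spurious: thr0.a=1 thr0.b=0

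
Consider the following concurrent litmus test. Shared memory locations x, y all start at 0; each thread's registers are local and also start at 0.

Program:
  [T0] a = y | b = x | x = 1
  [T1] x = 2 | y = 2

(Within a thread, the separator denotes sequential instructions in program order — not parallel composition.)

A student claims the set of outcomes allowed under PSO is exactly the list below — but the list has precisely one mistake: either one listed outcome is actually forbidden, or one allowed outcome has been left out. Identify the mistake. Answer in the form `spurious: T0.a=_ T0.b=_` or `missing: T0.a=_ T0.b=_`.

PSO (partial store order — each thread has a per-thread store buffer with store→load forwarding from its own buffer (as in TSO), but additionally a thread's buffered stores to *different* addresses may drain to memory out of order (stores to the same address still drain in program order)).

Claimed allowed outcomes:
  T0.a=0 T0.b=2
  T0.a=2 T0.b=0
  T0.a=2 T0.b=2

missing: T0.a=0 T0.b=0

outcome vector order: (T0.a,T0.b)
PSO (4): <0 0> <0 2> <2 0> <2 2>
PSO∖claimed = {<0 0>}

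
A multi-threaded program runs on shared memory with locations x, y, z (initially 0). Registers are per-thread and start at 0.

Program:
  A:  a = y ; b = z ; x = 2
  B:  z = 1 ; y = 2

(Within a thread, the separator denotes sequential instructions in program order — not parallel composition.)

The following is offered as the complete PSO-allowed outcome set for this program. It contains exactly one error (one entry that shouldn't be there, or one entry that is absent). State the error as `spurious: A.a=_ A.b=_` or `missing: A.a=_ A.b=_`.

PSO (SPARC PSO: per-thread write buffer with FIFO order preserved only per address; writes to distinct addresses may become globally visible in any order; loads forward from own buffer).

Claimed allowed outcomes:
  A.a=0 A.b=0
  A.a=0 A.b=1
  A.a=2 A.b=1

missing: A.a=2 A.b=0

outcome vector order: (A.a,A.b)
PSO: 4 outcomes — {(0,0), (0,1), (2,0), (2,1)}
PSO∖claimed = {(2,0)}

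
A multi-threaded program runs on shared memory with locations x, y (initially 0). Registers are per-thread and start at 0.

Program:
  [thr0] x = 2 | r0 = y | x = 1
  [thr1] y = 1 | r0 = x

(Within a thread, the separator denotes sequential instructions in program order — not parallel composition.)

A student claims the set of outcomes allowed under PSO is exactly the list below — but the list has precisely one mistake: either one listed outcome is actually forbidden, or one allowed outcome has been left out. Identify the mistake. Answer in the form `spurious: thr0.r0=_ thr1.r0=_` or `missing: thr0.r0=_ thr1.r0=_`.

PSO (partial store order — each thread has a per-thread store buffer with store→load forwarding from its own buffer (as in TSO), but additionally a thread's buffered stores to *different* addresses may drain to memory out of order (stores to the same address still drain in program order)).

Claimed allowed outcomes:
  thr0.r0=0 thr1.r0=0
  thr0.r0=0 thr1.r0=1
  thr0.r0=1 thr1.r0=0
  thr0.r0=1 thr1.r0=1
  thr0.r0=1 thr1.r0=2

outcome vector order: (thr0.r0,thr1.r0)
PSO: 6 outcomes — {0/0, 0/1, 0/2, 1/0, 1/1, 1/2}
PSO∖claimed = {0/2}

missing: thr0.r0=0 thr1.r0=2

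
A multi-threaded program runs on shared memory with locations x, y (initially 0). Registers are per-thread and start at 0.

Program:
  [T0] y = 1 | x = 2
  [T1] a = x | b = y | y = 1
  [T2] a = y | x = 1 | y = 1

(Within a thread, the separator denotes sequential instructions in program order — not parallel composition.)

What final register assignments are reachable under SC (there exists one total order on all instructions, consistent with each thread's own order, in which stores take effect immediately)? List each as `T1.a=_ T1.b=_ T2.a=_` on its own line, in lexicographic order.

T1.a=0 T1.b=0 T2.a=0
T1.a=0 T1.b=0 T2.a=1
T1.a=0 T1.b=1 T2.a=0
T1.a=0 T1.b=1 T2.a=1
T1.a=1 T1.b=0 T2.a=0
T1.a=1 T1.b=1 T2.a=0
T1.a=1 T1.b=1 T2.a=1
T1.a=2 T1.b=1 T2.a=0
T1.a=2 T1.b=1 T2.a=1

outcome vector order: (T1.a,T1.b,T2.a)
|SC outcomes| = 9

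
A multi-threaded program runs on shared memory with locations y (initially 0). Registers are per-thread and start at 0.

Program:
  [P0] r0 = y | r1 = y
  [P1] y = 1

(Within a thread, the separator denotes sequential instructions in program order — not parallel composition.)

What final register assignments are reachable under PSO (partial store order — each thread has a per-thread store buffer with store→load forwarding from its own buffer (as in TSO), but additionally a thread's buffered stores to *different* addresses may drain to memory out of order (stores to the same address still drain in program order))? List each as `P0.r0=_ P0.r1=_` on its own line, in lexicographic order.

P0.r0=0 P0.r1=0
P0.r0=0 P0.r1=1
P0.r0=1 P0.r1=1

outcome vector order: (P0.r0,P0.r1)
|PSO outcomes| = 3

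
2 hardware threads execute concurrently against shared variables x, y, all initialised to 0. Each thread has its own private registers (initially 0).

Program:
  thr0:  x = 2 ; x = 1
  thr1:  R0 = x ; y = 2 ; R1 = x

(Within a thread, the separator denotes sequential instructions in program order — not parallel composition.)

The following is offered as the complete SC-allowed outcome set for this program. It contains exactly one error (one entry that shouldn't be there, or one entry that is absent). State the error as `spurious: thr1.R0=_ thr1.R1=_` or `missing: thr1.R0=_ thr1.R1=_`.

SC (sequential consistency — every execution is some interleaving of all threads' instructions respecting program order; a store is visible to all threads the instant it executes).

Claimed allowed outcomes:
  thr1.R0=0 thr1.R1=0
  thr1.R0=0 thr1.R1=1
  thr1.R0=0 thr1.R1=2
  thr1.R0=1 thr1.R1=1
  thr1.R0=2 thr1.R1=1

missing: thr1.R0=2 thr1.R1=2

outcome vector order: (thr1.R0,thr1.R1)
under SC → 0/0, 0/1, 0/2, 1/1, 2/1, 2/2
SC∖claimed = {2/2}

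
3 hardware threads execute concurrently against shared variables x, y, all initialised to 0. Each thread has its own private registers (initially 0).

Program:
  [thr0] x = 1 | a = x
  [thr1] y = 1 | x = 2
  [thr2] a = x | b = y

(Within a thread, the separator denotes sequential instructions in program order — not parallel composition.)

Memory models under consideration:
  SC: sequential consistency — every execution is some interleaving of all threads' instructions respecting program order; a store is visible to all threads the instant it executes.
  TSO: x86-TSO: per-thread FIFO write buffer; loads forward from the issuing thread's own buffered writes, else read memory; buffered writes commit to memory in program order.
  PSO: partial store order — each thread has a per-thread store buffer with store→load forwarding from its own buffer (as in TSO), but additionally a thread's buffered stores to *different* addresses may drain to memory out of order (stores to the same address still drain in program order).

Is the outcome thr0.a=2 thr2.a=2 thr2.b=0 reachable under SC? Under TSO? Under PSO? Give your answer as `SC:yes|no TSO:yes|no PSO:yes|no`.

outcome vector order: (thr0.a,thr2.a,thr2.b)
SC (10): (1,0,0) (1,0,1) (1,1,0) (1,1,1) (1,2,1) (2,0,0) (2,0,1) (2,1,0) (2,1,1) (2,2,1)
TSO (10): (1,0,0) (1,0,1) (1,1,0) (1,1,1) (1,2,1) (2,0,0) (2,0,1) (2,1,0) (2,1,1) (2,2,1)
PSO (12): (1,0,0) (1,0,1) (1,1,0) (1,1,1) (1,2,0) (1,2,1) (2,0,0) (2,0,1) (2,1,0) (2,1,1) (2,2,0) (2,2,1)
target (2,2,0) ∈ {PSO}

SC:no TSO:no PSO:yes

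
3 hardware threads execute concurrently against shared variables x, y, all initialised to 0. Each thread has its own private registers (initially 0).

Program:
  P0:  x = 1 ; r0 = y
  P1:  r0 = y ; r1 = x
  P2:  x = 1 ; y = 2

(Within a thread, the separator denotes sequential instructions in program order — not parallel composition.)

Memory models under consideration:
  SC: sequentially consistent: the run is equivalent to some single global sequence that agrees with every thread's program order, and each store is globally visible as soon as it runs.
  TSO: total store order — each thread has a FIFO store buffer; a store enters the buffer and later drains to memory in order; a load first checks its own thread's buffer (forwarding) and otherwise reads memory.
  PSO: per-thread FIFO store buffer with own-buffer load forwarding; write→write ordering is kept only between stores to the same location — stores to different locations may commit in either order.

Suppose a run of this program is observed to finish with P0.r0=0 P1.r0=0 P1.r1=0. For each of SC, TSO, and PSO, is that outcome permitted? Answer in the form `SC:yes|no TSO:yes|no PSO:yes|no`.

outcome vector order: (P0.r0,P1.r0,P1.r1)
SC (6): (0,0,0), (0,0,1), (0,2,1), (2,0,0), (2,0,1), (2,2,1)
TSO (6): (0,0,0), (0,0,1), (0,2,1), (2,0,0), (2,0,1), (2,2,1)
PSO (8): (0,0,0), (0,0,1), (0,2,0), (0,2,1), (2,0,0), (2,0,1), (2,2,0), (2,2,1)
target (0,0,0) ∈ {SC,TSO,PSO}

SC:yes TSO:yes PSO:yes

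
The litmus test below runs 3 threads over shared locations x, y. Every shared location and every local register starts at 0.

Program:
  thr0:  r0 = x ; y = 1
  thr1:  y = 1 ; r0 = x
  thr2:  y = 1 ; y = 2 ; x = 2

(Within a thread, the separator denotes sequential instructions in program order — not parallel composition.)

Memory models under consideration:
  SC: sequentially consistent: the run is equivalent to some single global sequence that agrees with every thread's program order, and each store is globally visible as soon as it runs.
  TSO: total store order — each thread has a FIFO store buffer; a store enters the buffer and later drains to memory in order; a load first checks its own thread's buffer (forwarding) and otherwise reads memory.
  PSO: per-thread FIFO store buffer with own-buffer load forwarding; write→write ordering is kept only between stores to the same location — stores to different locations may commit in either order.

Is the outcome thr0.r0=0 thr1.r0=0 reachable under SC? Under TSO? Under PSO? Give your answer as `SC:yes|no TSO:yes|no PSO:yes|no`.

SC:yes TSO:yes PSO:yes

outcome vector order: (thr0.r0,thr1.r0)
SC: 4 outcomes — {<0 0> <0 2> <2 0> <2 2>}
TSO: 4 outcomes — {<0 0> <0 2> <2 0> <2 2>}
PSO: 4 outcomes — {<0 0> <0 2> <2 0> <2 2>}
target <0 0> ∈ {SC,TSO,PSO}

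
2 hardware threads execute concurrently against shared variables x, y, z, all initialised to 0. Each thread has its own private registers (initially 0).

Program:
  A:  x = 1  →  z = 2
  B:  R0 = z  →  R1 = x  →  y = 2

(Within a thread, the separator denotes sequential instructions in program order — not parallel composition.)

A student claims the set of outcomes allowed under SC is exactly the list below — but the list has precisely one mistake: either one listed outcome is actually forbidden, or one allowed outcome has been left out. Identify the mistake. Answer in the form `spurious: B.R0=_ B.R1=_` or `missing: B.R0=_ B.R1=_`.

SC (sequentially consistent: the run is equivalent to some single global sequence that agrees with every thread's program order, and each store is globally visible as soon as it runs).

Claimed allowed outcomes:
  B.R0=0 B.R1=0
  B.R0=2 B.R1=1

missing: B.R0=0 B.R1=1

outcome vector order: (B.R0,B.R1)
SC: 3 outcomes — {00; 01; 21}
SC∖claimed = {01}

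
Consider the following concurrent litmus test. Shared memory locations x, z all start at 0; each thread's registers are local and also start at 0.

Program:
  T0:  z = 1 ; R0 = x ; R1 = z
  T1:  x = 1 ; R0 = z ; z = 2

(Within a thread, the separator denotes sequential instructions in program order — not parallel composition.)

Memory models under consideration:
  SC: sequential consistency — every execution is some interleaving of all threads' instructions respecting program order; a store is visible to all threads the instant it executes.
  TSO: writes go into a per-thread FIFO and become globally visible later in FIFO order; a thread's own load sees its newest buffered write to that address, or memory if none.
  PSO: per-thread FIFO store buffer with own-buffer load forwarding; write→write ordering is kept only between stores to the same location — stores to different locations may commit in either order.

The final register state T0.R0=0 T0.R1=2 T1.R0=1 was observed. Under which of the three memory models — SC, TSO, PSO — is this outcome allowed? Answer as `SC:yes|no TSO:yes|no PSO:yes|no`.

SC:yes TSO:yes PSO:yes

outcome vector order: (T0.R0,T0.R1,T1.R0)
SC: 6 outcomes — {0/1/1 0/2/1 1/1/0 1/1/1 1/2/0 1/2/1}
TSO: 8 outcomes — {0/1/0 0/1/1 0/2/0 0/2/1 1/1/0 1/1/1 1/2/0 1/2/1}
PSO: 8 outcomes — {0/1/0 0/1/1 0/2/0 0/2/1 1/1/0 1/1/1 1/2/0 1/2/1}
target 0/2/1 ∈ {SC,TSO,PSO}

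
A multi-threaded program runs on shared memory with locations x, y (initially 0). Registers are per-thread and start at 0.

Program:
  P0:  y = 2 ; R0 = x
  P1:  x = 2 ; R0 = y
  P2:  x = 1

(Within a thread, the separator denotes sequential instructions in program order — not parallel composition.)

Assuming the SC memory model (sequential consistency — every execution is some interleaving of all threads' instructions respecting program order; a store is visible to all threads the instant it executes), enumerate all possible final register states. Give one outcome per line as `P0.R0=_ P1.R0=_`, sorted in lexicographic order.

outcome vector order: (P0.R0,P1.R0)
|SC outcomes| = 5

P0.R0=0 P1.R0=2
P0.R0=1 P1.R0=0
P0.R0=1 P1.R0=2
P0.R0=2 P1.R0=0
P0.R0=2 P1.R0=2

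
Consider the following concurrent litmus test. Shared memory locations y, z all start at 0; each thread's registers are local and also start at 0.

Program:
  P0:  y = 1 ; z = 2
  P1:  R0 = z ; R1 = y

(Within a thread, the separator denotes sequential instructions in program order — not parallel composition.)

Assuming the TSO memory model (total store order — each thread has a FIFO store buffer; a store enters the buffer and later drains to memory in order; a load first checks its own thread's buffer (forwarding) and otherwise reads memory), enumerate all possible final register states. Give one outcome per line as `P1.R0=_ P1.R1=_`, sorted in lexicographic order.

P1.R0=0 P1.R1=0
P1.R0=0 P1.R1=1
P1.R0=2 P1.R1=1

outcome vector order: (P1.R0,P1.R1)
|TSO outcomes| = 3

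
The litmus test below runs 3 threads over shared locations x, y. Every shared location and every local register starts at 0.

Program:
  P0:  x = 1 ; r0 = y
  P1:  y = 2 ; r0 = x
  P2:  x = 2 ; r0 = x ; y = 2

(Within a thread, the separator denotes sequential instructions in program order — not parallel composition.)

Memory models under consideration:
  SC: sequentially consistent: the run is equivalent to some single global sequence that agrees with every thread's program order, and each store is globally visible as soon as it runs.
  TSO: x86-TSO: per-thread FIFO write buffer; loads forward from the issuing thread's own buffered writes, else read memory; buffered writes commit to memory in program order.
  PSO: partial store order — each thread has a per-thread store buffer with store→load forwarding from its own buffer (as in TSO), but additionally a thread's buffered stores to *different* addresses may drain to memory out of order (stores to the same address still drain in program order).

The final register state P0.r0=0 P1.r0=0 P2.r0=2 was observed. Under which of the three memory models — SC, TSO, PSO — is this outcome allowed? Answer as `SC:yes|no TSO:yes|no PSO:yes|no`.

outcome vector order: (P0.r0,P1.r0,P2.r0)
SC (9): <0 1 1> <0 1 2> <0 2 2> <2 0 1> <2 0 2> <2 1 1> <2 1 2> <2 2 1> <2 2 2>
TSO (12): <0 0 1> <0 0 2> <0 1 1> <0 1 2> <0 2 1> <0 2 2> <2 0 1> <2 0 2> <2 1 1> <2 1 2> <2 2 1> <2 2 2>
PSO (12): <0 0 1> <0 0 2> <0 1 1> <0 1 2> <0 2 1> <0 2 2> <2 0 1> <2 0 2> <2 1 1> <2 1 2> <2 2 1> <2 2 2>
target <0 0 2> ∈ {TSO,PSO}

SC:no TSO:yes PSO:yes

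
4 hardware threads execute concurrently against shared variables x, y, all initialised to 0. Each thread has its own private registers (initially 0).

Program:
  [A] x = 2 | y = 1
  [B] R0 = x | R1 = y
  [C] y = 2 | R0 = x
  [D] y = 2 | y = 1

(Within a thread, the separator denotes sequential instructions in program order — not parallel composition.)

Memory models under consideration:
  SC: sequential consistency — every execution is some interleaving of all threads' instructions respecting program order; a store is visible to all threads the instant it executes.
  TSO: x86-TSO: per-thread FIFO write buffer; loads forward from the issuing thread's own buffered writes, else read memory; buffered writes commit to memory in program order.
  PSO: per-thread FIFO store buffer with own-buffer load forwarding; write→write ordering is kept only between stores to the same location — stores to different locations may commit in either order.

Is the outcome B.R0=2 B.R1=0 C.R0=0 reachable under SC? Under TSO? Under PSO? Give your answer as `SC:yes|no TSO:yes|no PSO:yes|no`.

SC:no TSO:yes PSO:yes

outcome vector order: (B.R0,B.R1,C.R0)
[SC] allowed = {<0 0 0> <0 0 2> <0 1 0> <0 1 2> <0 2 0> <0 2 2> <2 0 2> <2 1 0> <2 1 2> <2 2 0> <2 2 2>}
[TSO] allowed = {<0 0 0> <0 0 2> <0 1 0> <0 1 2> <0 2 0> <0 2 2> <2 0 0> <2 0 2> <2 1 0> <2 1 2> <2 2 0> <2 2 2>}
[PSO] allowed = {<0 0 0> <0 0 2> <0 1 0> <0 1 2> <0 2 0> <0 2 2> <2 0 0> <2 0 2> <2 1 0> <2 1 2> <2 2 0> <2 2 2>}
target <2 0 0> ∈ {TSO,PSO}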